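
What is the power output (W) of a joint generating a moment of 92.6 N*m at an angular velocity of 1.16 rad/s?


P = M * omega
P = 92.6 * 1.16
P = 107.4160


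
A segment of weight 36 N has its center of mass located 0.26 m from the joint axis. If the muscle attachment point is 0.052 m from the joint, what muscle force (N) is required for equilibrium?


F_muscle = W * d_load / d_muscle
F_muscle = 36 * 0.26 / 0.052
Numerator = 9.3600
F_muscle = 180.0000


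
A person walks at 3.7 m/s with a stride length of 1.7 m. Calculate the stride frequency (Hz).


f = v / stride_length
f = 3.7 / 1.7
f = 2.1765


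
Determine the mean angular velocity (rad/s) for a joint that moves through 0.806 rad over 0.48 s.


omega = delta_theta / delta_t
omega = 0.806 / 0.48
omega = 1.6792


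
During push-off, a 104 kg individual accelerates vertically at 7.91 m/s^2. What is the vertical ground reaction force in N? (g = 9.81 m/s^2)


GRF = m * (g + a)
GRF = 104 * (9.81 + 7.91)
GRF = 104 * 17.7200
GRF = 1842.8800


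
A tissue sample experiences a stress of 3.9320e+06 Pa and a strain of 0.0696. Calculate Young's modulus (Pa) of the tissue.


E = stress / strain
E = 3.9320e+06 / 0.0696
E = 5.6494e+07


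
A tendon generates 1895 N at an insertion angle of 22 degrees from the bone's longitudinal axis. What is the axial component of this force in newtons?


F_eff = F_tendon * cos(theta)
theta = 22 deg = 0.3840 rad
cos(theta) = 0.9272
F_eff = 1895 * 0.9272
F_eff = 1757.0134


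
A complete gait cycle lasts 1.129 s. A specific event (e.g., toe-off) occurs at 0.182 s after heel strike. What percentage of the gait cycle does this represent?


pct = (event_time / cycle_time) * 100
pct = (0.182 / 1.129) * 100
ratio = 0.1612
pct = 16.1205


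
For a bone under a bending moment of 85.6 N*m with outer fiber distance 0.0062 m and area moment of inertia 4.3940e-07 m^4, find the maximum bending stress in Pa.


sigma = M * c / I
sigma = 85.6 * 0.0062 / 4.3940e-07
M * c = 0.5307
sigma = 1.2078e+06


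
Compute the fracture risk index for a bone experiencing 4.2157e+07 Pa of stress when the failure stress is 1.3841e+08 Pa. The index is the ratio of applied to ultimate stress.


FRI = applied / ultimate
FRI = 4.2157e+07 / 1.3841e+08
FRI = 0.3046


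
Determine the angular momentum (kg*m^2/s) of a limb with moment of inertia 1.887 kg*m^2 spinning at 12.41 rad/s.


L = I * omega
L = 1.887 * 12.41
L = 23.4177


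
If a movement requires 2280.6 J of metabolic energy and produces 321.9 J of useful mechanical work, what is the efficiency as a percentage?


eta = (W_mech / E_meta) * 100
eta = (321.9 / 2280.6) * 100
ratio = 0.1411
eta = 14.1147


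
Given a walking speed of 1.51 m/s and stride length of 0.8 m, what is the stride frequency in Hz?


f = v / stride_length
f = 1.51 / 0.8
f = 1.8875


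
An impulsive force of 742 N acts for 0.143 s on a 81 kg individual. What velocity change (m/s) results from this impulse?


J = F * dt = 742 * 0.143 = 106.1060 N*s
delta_v = J / m
delta_v = 106.1060 / 81
delta_v = 1.3100


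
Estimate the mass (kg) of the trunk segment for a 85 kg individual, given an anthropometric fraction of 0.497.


m_segment = body_mass * fraction
m_segment = 85 * 0.497
m_segment = 42.2450


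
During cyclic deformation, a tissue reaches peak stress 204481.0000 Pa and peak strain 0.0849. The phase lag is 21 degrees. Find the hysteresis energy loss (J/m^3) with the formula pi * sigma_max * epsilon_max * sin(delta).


E_loss = pi * sigma_max * epsilon_max * sin(delta)
delta = 21 deg = 0.3665 rad
sin(delta) = 0.3584
E_loss = pi * 204481.0000 * 0.0849 * 0.3584
E_loss = 19545.1805


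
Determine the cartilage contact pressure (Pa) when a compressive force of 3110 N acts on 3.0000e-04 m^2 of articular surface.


P = F / A
P = 3110 / 3.0000e-04
P = 1.0367e+07


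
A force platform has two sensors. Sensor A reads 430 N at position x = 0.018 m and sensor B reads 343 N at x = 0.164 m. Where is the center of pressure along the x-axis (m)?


COP_x = (F1*x1 + F2*x2) / (F1 + F2)
COP_x = (430*0.018 + 343*0.164) / (430 + 343)
Numerator = 63.9920
Denominator = 773
COP_x = 0.0828


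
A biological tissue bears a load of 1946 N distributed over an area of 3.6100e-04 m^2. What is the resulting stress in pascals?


stress = F / A
stress = 1946 / 3.6100e-04
stress = 5.3906e+06


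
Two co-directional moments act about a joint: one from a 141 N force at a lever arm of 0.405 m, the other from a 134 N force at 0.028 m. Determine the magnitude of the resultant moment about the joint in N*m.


M = F1 * d1 + F2 * d2
M = 141 * 0.405 + 134 * 0.028
M = 57.1050 + 3.7520
M = 60.8570


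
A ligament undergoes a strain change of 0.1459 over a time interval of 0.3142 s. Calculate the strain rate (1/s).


strain_rate = delta_strain / delta_t
strain_rate = 0.1459 / 0.3142
strain_rate = 0.4644


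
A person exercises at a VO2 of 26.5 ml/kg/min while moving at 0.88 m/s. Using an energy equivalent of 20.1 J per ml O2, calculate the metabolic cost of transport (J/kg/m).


Power per kg = VO2 * 20.1 / 60
Power per kg = 26.5 * 20.1 / 60 = 8.8775 W/kg
Cost = power_per_kg / speed
Cost = 8.8775 / 0.88
Cost = 10.0881


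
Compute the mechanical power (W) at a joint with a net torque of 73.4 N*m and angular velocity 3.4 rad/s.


P = M * omega
P = 73.4 * 3.4
P = 249.5600


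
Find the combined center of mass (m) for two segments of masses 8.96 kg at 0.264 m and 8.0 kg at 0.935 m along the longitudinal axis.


COM = (m1*x1 + m2*x2) / (m1 + m2)
COM = (8.96*0.264 + 8.0*0.935) / (8.96 + 8.0)
Numerator = 9.8454
Denominator = 16.9600
COM = 0.5805


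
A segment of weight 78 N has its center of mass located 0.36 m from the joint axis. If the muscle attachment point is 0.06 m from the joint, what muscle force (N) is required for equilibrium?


F_muscle = W * d_load / d_muscle
F_muscle = 78 * 0.36 / 0.06
Numerator = 28.0800
F_muscle = 468.0000


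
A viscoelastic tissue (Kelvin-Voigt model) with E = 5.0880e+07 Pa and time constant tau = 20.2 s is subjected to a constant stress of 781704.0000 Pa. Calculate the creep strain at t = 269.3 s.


epsilon(t) = (sigma/E) * (1 - exp(-t/tau))
sigma/E = 781704.0000 / 5.0880e+07 = 0.0154
exp(-t/tau) = exp(-269.3 / 20.2) = 1.6223e-06
epsilon = 0.0154 * (1 - 1.6223e-06)
epsilon = 0.0154


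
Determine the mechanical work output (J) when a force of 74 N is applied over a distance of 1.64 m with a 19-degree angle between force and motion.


W = F * d * cos(theta)
theta = 19 deg = 0.3316 rad
cos(theta) = 0.9455
W = 74 * 1.64 * 0.9455
W = 114.7481


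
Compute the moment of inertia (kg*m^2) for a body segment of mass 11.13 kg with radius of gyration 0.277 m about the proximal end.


I = m * k^2
I = 11.13 * 0.277^2
k^2 = 0.0767
I = 0.8540


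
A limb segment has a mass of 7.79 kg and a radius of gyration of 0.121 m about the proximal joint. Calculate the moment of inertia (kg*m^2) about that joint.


I = m * k^2
I = 7.79 * 0.121^2
k^2 = 0.0146
I = 0.1141


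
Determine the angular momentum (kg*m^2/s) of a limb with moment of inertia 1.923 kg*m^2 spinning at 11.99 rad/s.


L = I * omega
L = 1.923 * 11.99
L = 23.0568


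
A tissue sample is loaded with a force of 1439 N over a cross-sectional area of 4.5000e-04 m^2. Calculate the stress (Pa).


stress = F / A
stress = 1439 / 4.5000e-04
stress = 3.1978e+06


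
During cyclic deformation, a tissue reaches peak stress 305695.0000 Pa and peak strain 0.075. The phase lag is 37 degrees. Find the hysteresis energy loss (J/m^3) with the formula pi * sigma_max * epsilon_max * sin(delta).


E_loss = pi * sigma_max * epsilon_max * sin(delta)
delta = 37 deg = 0.6458 rad
sin(delta) = 0.6018
E_loss = pi * 305695.0000 * 0.075 * 0.6018
E_loss = 43347.3444


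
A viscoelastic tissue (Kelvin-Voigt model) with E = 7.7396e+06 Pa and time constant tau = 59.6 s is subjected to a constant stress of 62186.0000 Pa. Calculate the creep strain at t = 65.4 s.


epsilon(t) = (sigma/E) * (1 - exp(-t/tau))
sigma/E = 62186.0000 / 7.7396e+06 = 0.0080
exp(-t/tau) = exp(-65.4 / 59.6) = 0.3338
epsilon = 0.0080 * (1 - 0.3338)
epsilon = 0.0054


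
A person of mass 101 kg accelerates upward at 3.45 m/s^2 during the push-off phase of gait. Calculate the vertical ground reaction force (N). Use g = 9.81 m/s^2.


GRF = m * (g + a)
GRF = 101 * (9.81 + 3.45)
GRF = 101 * 13.2600
GRF = 1339.2600


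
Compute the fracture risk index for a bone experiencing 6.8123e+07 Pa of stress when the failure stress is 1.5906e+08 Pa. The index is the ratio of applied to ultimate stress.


FRI = applied / ultimate
FRI = 6.8123e+07 / 1.5906e+08
FRI = 0.4283


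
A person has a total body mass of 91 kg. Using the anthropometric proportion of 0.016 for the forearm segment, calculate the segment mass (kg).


m_segment = body_mass * fraction
m_segment = 91 * 0.016
m_segment = 1.4560


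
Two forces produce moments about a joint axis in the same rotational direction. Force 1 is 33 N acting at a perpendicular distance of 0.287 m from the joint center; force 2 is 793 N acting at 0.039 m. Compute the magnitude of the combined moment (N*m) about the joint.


M = F1 * d1 + F2 * d2
M = 33 * 0.287 + 793 * 0.039
M = 9.4710 + 30.9270
M = 40.3980


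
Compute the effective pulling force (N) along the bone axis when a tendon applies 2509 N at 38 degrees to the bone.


F_eff = F_tendon * cos(theta)
theta = 38 deg = 0.6632 rad
cos(theta) = 0.7880
F_eff = 2509 * 0.7880
F_eff = 1977.1190


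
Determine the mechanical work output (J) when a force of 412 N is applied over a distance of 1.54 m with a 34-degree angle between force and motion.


W = F * d * cos(theta)
theta = 34 deg = 0.5934 rad
cos(theta) = 0.8290
W = 412 * 1.54 * 0.8290
W = 526.0078


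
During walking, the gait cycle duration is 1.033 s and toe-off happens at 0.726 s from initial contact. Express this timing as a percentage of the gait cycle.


pct = (event_time / cycle_time) * 100
pct = (0.726 / 1.033) * 100
ratio = 0.7028
pct = 70.2807


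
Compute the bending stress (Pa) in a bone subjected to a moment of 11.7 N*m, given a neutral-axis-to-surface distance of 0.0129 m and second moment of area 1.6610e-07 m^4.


sigma = M * c / I
sigma = 11.7 * 0.0129 / 1.6610e-07
M * c = 0.1509
sigma = 908669.4762


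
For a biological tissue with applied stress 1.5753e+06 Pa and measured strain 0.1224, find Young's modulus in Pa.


E = stress / strain
E = 1.5753e+06 / 0.1224
E = 1.2870e+07


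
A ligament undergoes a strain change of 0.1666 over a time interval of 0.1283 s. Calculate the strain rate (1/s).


strain_rate = delta_strain / delta_t
strain_rate = 0.1666 / 0.1283
strain_rate = 1.2985


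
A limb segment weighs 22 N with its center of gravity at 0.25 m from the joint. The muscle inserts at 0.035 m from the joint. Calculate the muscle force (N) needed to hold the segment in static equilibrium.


F_muscle = W * d_load / d_muscle
F_muscle = 22 * 0.25 / 0.035
Numerator = 5.5000
F_muscle = 157.1429


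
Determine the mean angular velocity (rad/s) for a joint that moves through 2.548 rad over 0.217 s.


omega = delta_theta / delta_t
omega = 2.548 / 0.217
omega = 11.7419


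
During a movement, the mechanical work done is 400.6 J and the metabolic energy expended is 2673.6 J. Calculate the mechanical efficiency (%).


eta = (W_mech / E_meta) * 100
eta = (400.6 / 2673.6) * 100
ratio = 0.1498
eta = 14.9835


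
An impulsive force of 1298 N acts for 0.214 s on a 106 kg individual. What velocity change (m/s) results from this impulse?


J = F * dt = 1298 * 0.214 = 277.7720 N*s
delta_v = J / m
delta_v = 277.7720 / 106
delta_v = 2.6205


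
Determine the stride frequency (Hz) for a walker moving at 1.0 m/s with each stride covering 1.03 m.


f = v / stride_length
f = 1.0 / 1.03
f = 0.9709


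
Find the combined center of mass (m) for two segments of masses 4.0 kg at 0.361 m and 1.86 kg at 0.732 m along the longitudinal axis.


COM = (m1*x1 + m2*x2) / (m1 + m2)
COM = (4.0*0.361 + 1.86*0.732) / (4.0 + 1.86)
Numerator = 2.8055
Denominator = 5.8600
COM = 0.4788


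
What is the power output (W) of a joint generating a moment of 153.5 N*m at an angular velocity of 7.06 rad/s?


P = M * omega
P = 153.5 * 7.06
P = 1083.7100


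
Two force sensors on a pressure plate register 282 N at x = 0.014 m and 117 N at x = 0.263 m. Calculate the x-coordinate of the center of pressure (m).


COP_x = (F1*x1 + F2*x2) / (F1 + F2)
COP_x = (282*0.014 + 117*0.263) / (282 + 117)
Numerator = 34.7190
Denominator = 399
COP_x = 0.0870


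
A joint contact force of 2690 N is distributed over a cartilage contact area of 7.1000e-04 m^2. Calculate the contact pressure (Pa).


P = F / A
P = 2690 / 7.1000e-04
P = 3.7887e+06


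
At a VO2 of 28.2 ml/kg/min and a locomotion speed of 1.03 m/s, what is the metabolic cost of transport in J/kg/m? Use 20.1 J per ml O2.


Power per kg = VO2 * 20.1 / 60
Power per kg = 28.2 * 20.1 / 60 = 9.4470 W/kg
Cost = power_per_kg / speed
Cost = 9.4470 / 1.03
Cost = 9.1718


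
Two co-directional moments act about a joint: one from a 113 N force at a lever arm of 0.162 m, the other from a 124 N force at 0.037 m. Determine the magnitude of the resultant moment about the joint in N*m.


M = F1 * d1 + F2 * d2
M = 113 * 0.162 + 124 * 0.037
M = 18.3060 + 4.5880
M = 22.8940


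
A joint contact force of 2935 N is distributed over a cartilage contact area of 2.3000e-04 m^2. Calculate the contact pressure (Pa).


P = F / A
P = 2935 / 2.3000e-04
P = 1.2761e+07


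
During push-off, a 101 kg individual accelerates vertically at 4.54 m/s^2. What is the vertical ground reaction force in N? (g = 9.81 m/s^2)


GRF = m * (g + a)
GRF = 101 * (9.81 + 4.54)
GRF = 101 * 14.3500
GRF = 1449.3500


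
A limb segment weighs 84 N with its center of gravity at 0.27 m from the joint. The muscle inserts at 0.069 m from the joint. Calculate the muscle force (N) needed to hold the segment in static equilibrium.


F_muscle = W * d_load / d_muscle
F_muscle = 84 * 0.27 / 0.069
Numerator = 22.6800
F_muscle = 328.6957


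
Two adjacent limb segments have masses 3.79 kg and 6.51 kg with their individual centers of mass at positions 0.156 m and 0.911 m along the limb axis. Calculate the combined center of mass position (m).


COM = (m1*x1 + m2*x2) / (m1 + m2)
COM = (3.79*0.156 + 6.51*0.911) / (3.79 + 6.51)
Numerator = 6.5218
Denominator = 10.3000
COM = 0.6332


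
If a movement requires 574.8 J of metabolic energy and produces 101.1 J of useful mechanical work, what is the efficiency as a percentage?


eta = (W_mech / E_meta) * 100
eta = (101.1 / 574.8) * 100
ratio = 0.1759
eta = 17.5887


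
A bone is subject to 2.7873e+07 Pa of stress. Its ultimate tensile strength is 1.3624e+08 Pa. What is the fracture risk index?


FRI = applied / ultimate
FRI = 2.7873e+07 / 1.3624e+08
FRI = 0.2046


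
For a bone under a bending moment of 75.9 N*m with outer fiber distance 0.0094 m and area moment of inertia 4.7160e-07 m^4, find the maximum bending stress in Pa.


sigma = M * c / I
sigma = 75.9 * 0.0094 / 4.7160e-07
M * c = 0.7135
sigma = 1.5128e+06


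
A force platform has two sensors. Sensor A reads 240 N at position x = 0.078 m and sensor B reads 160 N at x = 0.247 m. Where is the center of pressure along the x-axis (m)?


COP_x = (F1*x1 + F2*x2) / (F1 + F2)
COP_x = (240*0.078 + 160*0.247) / (240 + 160)
Numerator = 58.2400
Denominator = 400
COP_x = 0.1456


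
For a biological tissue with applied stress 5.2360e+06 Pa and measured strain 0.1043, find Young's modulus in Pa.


E = stress / strain
E = 5.2360e+06 / 0.1043
E = 5.0201e+07


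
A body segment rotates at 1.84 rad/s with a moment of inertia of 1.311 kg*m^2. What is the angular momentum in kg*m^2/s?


L = I * omega
L = 1.311 * 1.84
L = 2.4122


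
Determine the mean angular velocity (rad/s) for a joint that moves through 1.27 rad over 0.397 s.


omega = delta_theta / delta_t
omega = 1.27 / 0.397
omega = 3.1990


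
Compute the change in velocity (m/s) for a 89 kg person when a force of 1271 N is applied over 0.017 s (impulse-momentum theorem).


J = F * dt = 1271 * 0.017 = 21.6070 N*s
delta_v = J / m
delta_v = 21.6070 / 89
delta_v = 0.2428


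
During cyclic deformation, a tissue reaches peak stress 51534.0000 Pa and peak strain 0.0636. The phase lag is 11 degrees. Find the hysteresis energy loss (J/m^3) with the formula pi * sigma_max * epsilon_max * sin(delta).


E_loss = pi * sigma_max * epsilon_max * sin(delta)
delta = 11 deg = 0.1920 rad
sin(delta) = 0.1908
E_loss = pi * 51534.0000 * 0.0636 * 0.1908
E_loss = 1964.7156


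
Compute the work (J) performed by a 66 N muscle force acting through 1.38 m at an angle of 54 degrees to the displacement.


W = F * d * cos(theta)
theta = 54 deg = 0.9425 rad
cos(theta) = 0.5878
W = 66 * 1.38 * 0.5878
W = 53.5355


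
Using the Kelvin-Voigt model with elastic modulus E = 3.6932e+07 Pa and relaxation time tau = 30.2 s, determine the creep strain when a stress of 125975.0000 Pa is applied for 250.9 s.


epsilon(t) = (sigma/E) * (1 - exp(-t/tau))
sigma/E = 125975.0000 / 3.6932e+07 = 0.0034
exp(-t/tau) = exp(-250.9 / 30.2) = 2.4655e-04
epsilon = 0.0034 * (1 - 2.4655e-04)
epsilon = 0.0034


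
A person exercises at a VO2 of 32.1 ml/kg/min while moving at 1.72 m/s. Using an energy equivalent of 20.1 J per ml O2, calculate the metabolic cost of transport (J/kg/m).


Power per kg = VO2 * 20.1 / 60
Power per kg = 32.1 * 20.1 / 60 = 10.7535 W/kg
Cost = power_per_kg / speed
Cost = 10.7535 / 1.72
Cost = 6.2520


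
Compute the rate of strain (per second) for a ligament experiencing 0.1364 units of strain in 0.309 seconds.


strain_rate = delta_strain / delta_t
strain_rate = 0.1364 / 0.309
strain_rate = 0.4414


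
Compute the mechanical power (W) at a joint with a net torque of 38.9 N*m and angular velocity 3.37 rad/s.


P = M * omega
P = 38.9 * 3.37
P = 131.0930


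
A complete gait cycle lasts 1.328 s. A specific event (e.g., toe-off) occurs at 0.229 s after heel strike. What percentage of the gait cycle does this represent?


pct = (event_time / cycle_time) * 100
pct = (0.229 / 1.328) * 100
ratio = 0.1724
pct = 17.2440


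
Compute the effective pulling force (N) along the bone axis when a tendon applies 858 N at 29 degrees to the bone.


F_eff = F_tendon * cos(theta)
theta = 29 deg = 0.5061 rad
cos(theta) = 0.8746
F_eff = 858 * 0.8746
F_eff = 750.4237


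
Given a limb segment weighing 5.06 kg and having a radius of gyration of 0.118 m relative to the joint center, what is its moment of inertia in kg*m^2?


I = m * k^2
I = 5.06 * 0.118^2
k^2 = 0.0139
I = 0.0705


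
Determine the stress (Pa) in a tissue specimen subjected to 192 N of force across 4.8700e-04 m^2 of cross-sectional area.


stress = F / A
stress = 192 / 4.8700e-04
stress = 394250.5133


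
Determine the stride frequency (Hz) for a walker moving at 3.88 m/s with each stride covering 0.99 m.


f = v / stride_length
f = 3.88 / 0.99
f = 3.9192


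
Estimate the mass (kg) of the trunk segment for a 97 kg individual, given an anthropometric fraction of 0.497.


m_segment = body_mass * fraction
m_segment = 97 * 0.497
m_segment = 48.2090


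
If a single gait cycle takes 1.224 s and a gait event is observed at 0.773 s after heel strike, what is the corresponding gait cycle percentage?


pct = (event_time / cycle_time) * 100
pct = (0.773 / 1.224) * 100
ratio = 0.6315
pct = 63.1536


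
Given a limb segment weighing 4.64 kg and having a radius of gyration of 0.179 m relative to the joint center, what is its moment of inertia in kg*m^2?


I = m * k^2
I = 4.64 * 0.179^2
k^2 = 0.0320
I = 0.1487


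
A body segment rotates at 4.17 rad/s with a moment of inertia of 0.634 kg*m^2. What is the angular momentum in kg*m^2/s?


L = I * omega
L = 0.634 * 4.17
L = 2.6438


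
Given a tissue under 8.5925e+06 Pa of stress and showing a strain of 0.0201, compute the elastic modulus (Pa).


E = stress / strain
E = 8.5925e+06 / 0.0201
E = 4.2749e+08


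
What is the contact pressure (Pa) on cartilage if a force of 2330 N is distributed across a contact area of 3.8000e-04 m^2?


P = F / A
P = 2330 / 3.8000e-04
P = 6.1316e+06


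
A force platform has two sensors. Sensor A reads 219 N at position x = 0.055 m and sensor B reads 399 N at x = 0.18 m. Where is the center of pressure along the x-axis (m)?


COP_x = (F1*x1 + F2*x2) / (F1 + F2)
COP_x = (219*0.055 + 399*0.18) / (219 + 399)
Numerator = 83.8650
Denominator = 618
COP_x = 0.1357


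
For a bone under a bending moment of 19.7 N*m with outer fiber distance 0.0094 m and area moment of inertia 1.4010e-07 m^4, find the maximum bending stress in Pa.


sigma = M * c / I
sigma = 19.7 * 0.0094 / 1.4010e-07
M * c = 0.1852
sigma = 1.3218e+06


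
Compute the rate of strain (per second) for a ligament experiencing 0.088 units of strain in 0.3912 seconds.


strain_rate = delta_strain / delta_t
strain_rate = 0.088 / 0.3912
strain_rate = 0.2249


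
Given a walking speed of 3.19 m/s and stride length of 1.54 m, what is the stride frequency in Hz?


f = v / stride_length
f = 3.19 / 1.54
f = 2.0714


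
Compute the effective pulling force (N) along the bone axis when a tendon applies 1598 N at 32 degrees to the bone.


F_eff = F_tendon * cos(theta)
theta = 32 deg = 0.5585 rad
cos(theta) = 0.8480
F_eff = 1598 * 0.8480
F_eff = 1355.1809


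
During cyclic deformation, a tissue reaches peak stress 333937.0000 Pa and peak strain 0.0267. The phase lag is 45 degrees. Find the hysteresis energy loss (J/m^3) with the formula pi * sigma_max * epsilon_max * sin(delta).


E_loss = pi * sigma_max * epsilon_max * sin(delta)
delta = 45 deg = 0.7854 rad
sin(delta) = 0.7071
E_loss = pi * 333937.0000 * 0.0267 * 0.7071
E_loss = 19806.6340


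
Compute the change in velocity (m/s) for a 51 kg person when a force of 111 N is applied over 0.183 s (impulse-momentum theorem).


J = F * dt = 111 * 0.183 = 20.3130 N*s
delta_v = J / m
delta_v = 20.3130 / 51
delta_v = 0.3983


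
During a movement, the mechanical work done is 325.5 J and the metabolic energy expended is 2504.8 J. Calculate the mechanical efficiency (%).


eta = (W_mech / E_meta) * 100
eta = (325.5 / 2504.8) * 100
ratio = 0.1300
eta = 12.9950


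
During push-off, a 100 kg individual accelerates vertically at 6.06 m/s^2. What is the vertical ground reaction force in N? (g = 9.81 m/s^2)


GRF = m * (g + a)
GRF = 100 * (9.81 + 6.06)
GRF = 100 * 15.8700
GRF = 1587.0000


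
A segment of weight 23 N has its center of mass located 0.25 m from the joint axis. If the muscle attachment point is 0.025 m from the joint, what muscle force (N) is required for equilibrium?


F_muscle = W * d_load / d_muscle
F_muscle = 23 * 0.25 / 0.025
Numerator = 5.7500
F_muscle = 230.0000


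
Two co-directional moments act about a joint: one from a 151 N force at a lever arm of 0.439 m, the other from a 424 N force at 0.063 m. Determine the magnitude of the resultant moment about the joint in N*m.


M = F1 * d1 + F2 * d2
M = 151 * 0.439 + 424 * 0.063
M = 66.2890 + 26.7120
M = 93.0010


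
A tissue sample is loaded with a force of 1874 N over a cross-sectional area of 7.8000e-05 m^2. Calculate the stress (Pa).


stress = F / A
stress = 1874 / 7.8000e-05
stress = 2.4026e+07


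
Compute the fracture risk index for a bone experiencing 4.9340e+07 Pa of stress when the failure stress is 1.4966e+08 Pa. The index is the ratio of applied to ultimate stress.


FRI = applied / ultimate
FRI = 4.9340e+07 / 1.4966e+08
FRI = 0.3297


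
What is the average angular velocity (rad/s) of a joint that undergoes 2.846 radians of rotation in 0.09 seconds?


omega = delta_theta / delta_t
omega = 2.846 / 0.09
omega = 31.6222


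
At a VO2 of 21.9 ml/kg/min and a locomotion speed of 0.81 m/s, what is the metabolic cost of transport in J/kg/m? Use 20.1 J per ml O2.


Power per kg = VO2 * 20.1 / 60
Power per kg = 21.9 * 20.1 / 60 = 7.3365 W/kg
Cost = power_per_kg / speed
Cost = 7.3365 / 0.81
Cost = 9.0574


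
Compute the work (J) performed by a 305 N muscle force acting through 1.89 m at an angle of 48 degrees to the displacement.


W = F * d * cos(theta)
theta = 48 deg = 0.8378 rad
cos(theta) = 0.6691
W = 305 * 1.89 * 0.6691
W = 385.7203


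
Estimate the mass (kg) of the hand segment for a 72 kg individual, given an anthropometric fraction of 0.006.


m_segment = body_mass * fraction
m_segment = 72 * 0.006
m_segment = 0.4320


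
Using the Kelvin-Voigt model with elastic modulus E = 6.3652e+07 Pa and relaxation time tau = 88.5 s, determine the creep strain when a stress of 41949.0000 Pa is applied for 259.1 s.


epsilon(t) = (sigma/E) * (1 - exp(-t/tau))
sigma/E = 41949.0000 / 6.3652e+07 = 6.5904e-04
exp(-t/tau) = exp(-259.1 / 88.5) = 0.0535
epsilon = 6.5904e-04 * (1 - 0.0535)
epsilon = 6.2376e-04


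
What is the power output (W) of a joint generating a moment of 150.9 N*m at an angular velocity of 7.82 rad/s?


P = M * omega
P = 150.9 * 7.82
P = 1180.0380


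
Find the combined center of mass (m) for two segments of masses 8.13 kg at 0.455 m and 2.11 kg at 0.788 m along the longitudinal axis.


COM = (m1*x1 + m2*x2) / (m1 + m2)
COM = (8.13*0.455 + 2.11*0.788) / (8.13 + 2.11)
Numerator = 5.3618
Denominator = 10.2400
COM = 0.5236


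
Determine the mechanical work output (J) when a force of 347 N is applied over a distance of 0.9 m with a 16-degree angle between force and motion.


W = F * d * cos(theta)
theta = 16 deg = 0.2793 rad
cos(theta) = 0.9613
W = 347 * 0.9 * 0.9613
W = 300.2020


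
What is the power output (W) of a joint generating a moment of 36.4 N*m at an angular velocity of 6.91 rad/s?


P = M * omega
P = 36.4 * 6.91
P = 251.5240


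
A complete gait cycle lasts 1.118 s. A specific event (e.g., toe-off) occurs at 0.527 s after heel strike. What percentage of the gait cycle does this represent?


pct = (event_time / cycle_time) * 100
pct = (0.527 / 1.118) * 100
ratio = 0.4714
pct = 47.1377


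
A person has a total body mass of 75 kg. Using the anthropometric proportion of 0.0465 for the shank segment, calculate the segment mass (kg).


m_segment = body_mass * fraction
m_segment = 75 * 0.0465
m_segment = 3.4875


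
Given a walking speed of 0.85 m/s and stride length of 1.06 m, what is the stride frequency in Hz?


f = v / stride_length
f = 0.85 / 1.06
f = 0.8019


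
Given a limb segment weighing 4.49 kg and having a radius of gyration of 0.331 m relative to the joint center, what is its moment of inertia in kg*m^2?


I = m * k^2
I = 4.49 * 0.331^2
k^2 = 0.1096
I = 0.4919


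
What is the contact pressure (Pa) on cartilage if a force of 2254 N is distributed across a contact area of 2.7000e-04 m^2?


P = F / A
P = 2254 / 2.7000e-04
P = 8.3481e+06


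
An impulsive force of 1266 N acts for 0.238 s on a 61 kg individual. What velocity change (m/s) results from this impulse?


J = F * dt = 1266 * 0.238 = 301.3080 N*s
delta_v = J / m
delta_v = 301.3080 / 61
delta_v = 4.9395


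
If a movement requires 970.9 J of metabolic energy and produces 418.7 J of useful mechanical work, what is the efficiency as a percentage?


eta = (W_mech / E_meta) * 100
eta = (418.7 / 970.9) * 100
ratio = 0.4312
eta = 43.1249


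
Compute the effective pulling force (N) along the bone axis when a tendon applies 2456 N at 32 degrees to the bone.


F_eff = F_tendon * cos(theta)
theta = 32 deg = 0.5585 rad
cos(theta) = 0.8480
F_eff = 2456 * 0.8480
F_eff = 2082.8061


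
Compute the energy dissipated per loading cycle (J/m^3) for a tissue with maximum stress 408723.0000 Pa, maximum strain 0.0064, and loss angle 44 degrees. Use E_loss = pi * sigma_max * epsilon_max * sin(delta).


E_loss = pi * sigma_max * epsilon_max * sin(delta)
delta = 44 deg = 0.7679 rad
sin(delta) = 0.6947
E_loss = pi * 408723.0000 * 0.0064 * 0.6947
E_loss = 5708.6077


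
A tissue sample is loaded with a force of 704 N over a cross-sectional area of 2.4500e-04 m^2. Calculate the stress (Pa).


stress = F / A
stress = 704 / 2.4500e-04
stress = 2.8735e+06


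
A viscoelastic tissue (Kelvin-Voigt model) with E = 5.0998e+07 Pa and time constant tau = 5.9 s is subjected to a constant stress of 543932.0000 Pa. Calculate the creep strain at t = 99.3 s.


epsilon(t) = (sigma/E) * (1 - exp(-t/tau))
sigma/E = 543932.0000 / 5.0998e+07 = 0.0107
exp(-t/tau) = exp(-99.3 / 5.9) = 4.9046e-08
epsilon = 0.0107 * (1 - 4.9046e-08)
epsilon = 0.0107


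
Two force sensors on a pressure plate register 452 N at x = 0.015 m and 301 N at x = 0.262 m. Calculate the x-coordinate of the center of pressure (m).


COP_x = (F1*x1 + F2*x2) / (F1 + F2)
COP_x = (452*0.015 + 301*0.262) / (452 + 301)
Numerator = 85.6420
Denominator = 753
COP_x = 0.1137


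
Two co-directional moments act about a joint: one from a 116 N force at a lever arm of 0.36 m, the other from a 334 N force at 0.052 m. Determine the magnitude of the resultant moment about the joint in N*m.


M = F1 * d1 + F2 * d2
M = 116 * 0.36 + 334 * 0.052
M = 41.7600 + 17.3680
M = 59.1280


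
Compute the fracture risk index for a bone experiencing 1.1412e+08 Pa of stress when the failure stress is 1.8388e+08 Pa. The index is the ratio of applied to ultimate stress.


FRI = applied / ultimate
FRI = 1.1412e+08 / 1.8388e+08
FRI = 0.6206


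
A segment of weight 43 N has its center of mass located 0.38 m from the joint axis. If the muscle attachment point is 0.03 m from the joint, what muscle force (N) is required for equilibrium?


F_muscle = W * d_load / d_muscle
F_muscle = 43 * 0.38 / 0.03
Numerator = 16.3400
F_muscle = 544.6667


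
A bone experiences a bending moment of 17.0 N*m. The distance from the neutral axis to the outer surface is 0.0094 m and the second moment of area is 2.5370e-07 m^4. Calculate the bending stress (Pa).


sigma = M * c / I
sigma = 17.0 * 0.0094 / 2.5370e-07
M * c = 0.1598
sigma = 629877.8084


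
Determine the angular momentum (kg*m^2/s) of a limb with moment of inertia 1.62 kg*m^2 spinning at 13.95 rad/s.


L = I * omega
L = 1.62 * 13.95
L = 22.5990


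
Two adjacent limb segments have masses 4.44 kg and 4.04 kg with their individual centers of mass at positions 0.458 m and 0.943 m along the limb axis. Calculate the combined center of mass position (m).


COM = (m1*x1 + m2*x2) / (m1 + m2)
COM = (4.44*0.458 + 4.04*0.943) / (4.44 + 4.04)
Numerator = 5.8432
Denominator = 8.4800
COM = 0.6891


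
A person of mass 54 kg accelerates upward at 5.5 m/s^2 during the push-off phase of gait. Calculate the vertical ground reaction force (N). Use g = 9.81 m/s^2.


GRF = m * (g + a)
GRF = 54 * (9.81 + 5.5)
GRF = 54 * 15.3100
GRF = 826.7400


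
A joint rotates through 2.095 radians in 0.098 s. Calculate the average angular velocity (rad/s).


omega = delta_theta / delta_t
omega = 2.095 / 0.098
omega = 21.3776


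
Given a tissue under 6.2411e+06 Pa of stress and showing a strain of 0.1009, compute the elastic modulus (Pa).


E = stress / strain
E = 6.2411e+06 / 0.1009
E = 6.1854e+07


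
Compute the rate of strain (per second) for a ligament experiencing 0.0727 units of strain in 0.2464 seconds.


strain_rate = delta_strain / delta_t
strain_rate = 0.0727 / 0.2464
strain_rate = 0.2950


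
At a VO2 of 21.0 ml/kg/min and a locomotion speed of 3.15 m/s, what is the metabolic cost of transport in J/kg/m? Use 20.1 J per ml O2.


Power per kg = VO2 * 20.1 / 60
Power per kg = 21.0 * 20.1 / 60 = 7.0350 W/kg
Cost = power_per_kg / speed
Cost = 7.0350 / 3.15
Cost = 2.2333


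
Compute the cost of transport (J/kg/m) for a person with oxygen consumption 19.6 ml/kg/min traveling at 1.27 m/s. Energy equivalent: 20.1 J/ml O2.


Power per kg = VO2 * 20.1 / 60
Power per kg = 19.6 * 20.1 / 60 = 6.5660 W/kg
Cost = power_per_kg / speed
Cost = 6.5660 / 1.27
Cost = 5.1701


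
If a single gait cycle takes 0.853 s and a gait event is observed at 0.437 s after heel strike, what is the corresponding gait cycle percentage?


pct = (event_time / cycle_time) * 100
pct = (0.437 / 0.853) * 100
ratio = 0.5123
pct = 51.2309


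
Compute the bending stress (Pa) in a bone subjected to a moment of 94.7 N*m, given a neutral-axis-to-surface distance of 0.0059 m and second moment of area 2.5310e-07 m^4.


sigma = M * c / I
sigma = 94.7 * 0.0059 / 2.5310e-07
M * c = 0.5587
sigma = 2.2075e+06


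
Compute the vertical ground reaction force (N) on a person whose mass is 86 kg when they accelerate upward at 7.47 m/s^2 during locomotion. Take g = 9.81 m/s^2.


GRF = m * (g + a)
GRF = 86 * (9.81 + 7.47)
GRF = 86 * 17.2800
GRF = 1486.0800


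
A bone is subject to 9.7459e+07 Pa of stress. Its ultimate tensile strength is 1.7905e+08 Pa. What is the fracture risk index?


FRI = applied / ultimate
FRI = 9.7459e+07 / 1.7905e+08
FRI = 0.5443


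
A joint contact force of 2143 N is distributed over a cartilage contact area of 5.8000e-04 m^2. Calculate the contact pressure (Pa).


P = F / A
P = 2143 / 5.8000e-04
P = 3.6948e+06


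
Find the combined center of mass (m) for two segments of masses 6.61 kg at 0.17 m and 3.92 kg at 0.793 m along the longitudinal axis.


COM = (m1*x1 + m2*x2) / (m1 + m2)
COM = (6.61*0.17 + 3.92*0.793) / (6.61 + 3.92)
Numerator = 4.2323
Denominator = 10.5300
COM = 0.4019


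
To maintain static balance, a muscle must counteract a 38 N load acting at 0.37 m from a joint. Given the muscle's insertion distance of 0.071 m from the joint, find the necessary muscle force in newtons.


F_muscle = W * d_load / d_muscle
F_muscle = 38 * 0.37 / 0.071
Numerator = 14.0600
F_muscle = 198.0282


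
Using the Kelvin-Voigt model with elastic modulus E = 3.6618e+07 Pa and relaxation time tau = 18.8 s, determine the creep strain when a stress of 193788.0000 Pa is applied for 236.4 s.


epsilon(t) = (sigma/E) * (1 - exp(-t/tau))
sigma/E = 193788.0000 / 3.6618e+07 = 0.0053
exp(-t/tau) = exp(-236.4 / 18.8) = 3.4592e-06
epsilon = 0.0053 * (1 - 3.4592e-06)
epsilon = 0.0053


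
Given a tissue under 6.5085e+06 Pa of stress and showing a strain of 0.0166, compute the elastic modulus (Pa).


E = stress / strain
E = 6.5085e+06 / 0.0166
E = 3.9208e+08


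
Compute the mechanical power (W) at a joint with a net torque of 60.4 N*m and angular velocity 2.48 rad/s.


P = M * omega
P = 60.4 * 2.48
P = 149.7920


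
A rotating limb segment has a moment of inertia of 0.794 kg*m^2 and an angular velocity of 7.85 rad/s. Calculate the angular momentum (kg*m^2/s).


L = I * omega
L = 0.794 * 7.85
L = 6.2329


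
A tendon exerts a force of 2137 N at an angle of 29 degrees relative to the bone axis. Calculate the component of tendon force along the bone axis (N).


F_eff = F_tendon * cos(theta)
theta = 29 deg = 0.5061 rad
cos(theta) = 0.8746
F_eff = 2137 * 0.8746
F_eff = 1869.0623


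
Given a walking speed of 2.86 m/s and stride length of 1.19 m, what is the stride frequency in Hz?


f = v / stride_length
f = 2.86 / 1.19
f = 2.4034


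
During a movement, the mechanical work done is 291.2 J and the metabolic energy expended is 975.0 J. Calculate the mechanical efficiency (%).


eta = (W_mech / E_meta) * 100
eta = (291.2 / 975.0) * 100
ratio = 0.2987
eta = 29.8667


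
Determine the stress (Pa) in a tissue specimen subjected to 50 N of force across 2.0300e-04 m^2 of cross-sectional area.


stress = F / A
stress = 50 / 2.0300e-04
stress = 246305.4187


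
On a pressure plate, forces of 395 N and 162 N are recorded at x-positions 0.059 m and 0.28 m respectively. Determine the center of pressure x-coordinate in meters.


COP_x = (F1*x1 + F2*x2) / (F1 + F2)
COP_x = (395*0.059 + 162*0.28) / (395 + 162)
Numerator = 68.6650
Denominator = 557
COP_x = 0.1233


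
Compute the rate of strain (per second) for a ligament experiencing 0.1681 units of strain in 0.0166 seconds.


strain_rate = delta_strain / delta_t
strain_rate = 0.1681 / 0.0166
strain_rate = 10.1265


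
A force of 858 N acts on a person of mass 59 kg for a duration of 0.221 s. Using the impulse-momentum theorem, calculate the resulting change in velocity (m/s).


J = F * dt = 858 * 0.221 = 189.6180 N*s
delta_v = J / m
delta_v = 189.6180 / 59
delta_v = 3.2139


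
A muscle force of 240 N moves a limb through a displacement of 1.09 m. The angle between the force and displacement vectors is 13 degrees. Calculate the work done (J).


W = F * d * cos(theta)
theta = 13 deg = 0.2269 rad
cos(theta) = 0.9744
W = 240 * 1.09 * 0.9744
W = 254.8952


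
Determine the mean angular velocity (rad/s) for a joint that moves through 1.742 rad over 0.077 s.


omega = delta_theta / delta_t
omega = 1.742 / 0.077
omega = 22.6234


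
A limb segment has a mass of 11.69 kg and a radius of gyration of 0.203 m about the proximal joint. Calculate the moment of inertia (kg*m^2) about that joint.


I = m * k^2
I = 11.69 * 0.203^2
k^2 = 0.0412
I = 0.4817


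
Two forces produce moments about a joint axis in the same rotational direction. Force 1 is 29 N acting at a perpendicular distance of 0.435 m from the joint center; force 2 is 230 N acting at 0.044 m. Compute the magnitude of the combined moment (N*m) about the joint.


M = F1 * d1 + F2 * d2
M = 29 * 0.435 + 230 * 0.044
M = 12.6150 + 10.1200
M = 22.7350


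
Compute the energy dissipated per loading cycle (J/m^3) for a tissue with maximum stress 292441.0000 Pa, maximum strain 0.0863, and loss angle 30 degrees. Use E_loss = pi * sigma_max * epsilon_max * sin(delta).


E_loss = pi * sigma_max * epsilon_max * sin(delta)
delta = 30 deg = 0.5236 rad
sin(delta) = 0.5000
E_loss = pi * 292441.0000 * 0.0863 * 0.5000
E_loss = 39643.2210


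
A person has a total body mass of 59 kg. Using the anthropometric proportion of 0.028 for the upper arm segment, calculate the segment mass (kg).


m_segment = body_mass * fraction
m_segment = 59 * 0.028
m_segment = 1.6520


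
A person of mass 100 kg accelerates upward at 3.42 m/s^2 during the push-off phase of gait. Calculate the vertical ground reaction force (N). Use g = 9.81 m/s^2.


GRF = m * (g + a)
GRF = 100 * (9.81 + 3.42)
GRF = 100 * 13.2300
GRF = 1323.0000


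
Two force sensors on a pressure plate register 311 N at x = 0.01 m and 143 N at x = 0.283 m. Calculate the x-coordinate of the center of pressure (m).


COP_x = (F1*x1 + F2*x2) / (F1 + F2)
COP_x = (311*0.01 + 143*0.283) / (311 + 143)
Numerator = 43.5790
Denominator = 454
COP_x = 0.0960


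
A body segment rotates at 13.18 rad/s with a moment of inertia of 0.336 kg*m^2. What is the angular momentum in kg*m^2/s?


L = I * omega
L = 0.336 * 13.18
L = 4.4285


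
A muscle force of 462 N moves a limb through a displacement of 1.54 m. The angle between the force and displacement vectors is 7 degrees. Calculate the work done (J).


W = F * d * cos(theta)
theta = 7 deg = 0.1222 rad
cos(theta) = 0.9925
W = 462 * 1.54 * 0.9925
W = 706.1767


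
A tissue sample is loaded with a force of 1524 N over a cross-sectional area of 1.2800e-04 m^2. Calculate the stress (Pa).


stress = F / A
stress = 1524 / 1.2800e-04
stress = 1.1906e+07


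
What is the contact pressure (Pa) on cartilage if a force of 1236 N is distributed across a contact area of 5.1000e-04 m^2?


P = F / A
P = 1236 / 5.1000e-04
P = 2.4235e+06


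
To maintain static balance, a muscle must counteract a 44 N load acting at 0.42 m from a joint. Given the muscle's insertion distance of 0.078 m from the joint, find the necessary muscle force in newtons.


F_muscle = W * d_load / d_muscle
F_muscle = 44 * 0.42 / 0.078
Numerator = 18.4800
F_muscle = 236.9231
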